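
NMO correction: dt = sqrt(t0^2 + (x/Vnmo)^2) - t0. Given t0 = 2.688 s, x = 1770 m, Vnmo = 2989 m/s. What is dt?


x/Vnmo = 1770/2989 = 0.592171
(x/Vnmo)^2 = 0.350667
t0^2 = 7.225344
sqrt(7.225344 + 0.350667) = 2.752455
dt = 2.752455 - 2.688 = 0.064455

0.064455


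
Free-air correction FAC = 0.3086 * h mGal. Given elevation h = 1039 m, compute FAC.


FAC = 0.3086 * h
= 0.3086 * 1039
= 320.6354 mGal

320.6354


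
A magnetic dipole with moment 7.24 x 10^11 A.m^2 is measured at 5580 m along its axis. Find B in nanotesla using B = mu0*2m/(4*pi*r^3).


m = 7.24 x 10^11 = 724000000000 A.m^2
2m = 1448000000000 A.m^2
r^3 = 5580^3 = 173741112000
B = (4pi*10^-7) * 1448000000000 / (4*pi * 173741112000) * 1e9
= 1819610.464959 / 2183295204342.89 * 1e9
= 833.4239 nT

833.4239


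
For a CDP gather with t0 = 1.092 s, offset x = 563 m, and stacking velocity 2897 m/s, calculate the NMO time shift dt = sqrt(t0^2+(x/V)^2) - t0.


x/Vnmo = 563/2897 = 0.194339
(x/Vnmo)^2 = 0.037768
t0^2 = 1.192464
sqrt(1.192464 + 0.037768) = 1.109158
dt = 1.109158 - 1.092 = 0.017158

0.017158


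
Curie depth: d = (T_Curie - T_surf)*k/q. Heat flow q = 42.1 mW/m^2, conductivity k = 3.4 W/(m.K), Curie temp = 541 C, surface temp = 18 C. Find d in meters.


T_Curie - T_surf = 541 - 18 = 523 C
Convert q to W/m^2: 42.1 mW/m^2 = 0.0421 W/m^2
d = 523 * 3.4 / 0.0421 = 42237.53 m

42237.53


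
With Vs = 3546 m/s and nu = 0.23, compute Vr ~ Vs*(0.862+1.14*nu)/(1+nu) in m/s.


Numerator factor = 0.862 + 1.14*0.23 = 1.1242
Denominator = 1 + 0.23 = 1.23
Vr = 3546 * 1.1242 / 1.23 = 3240.99 m/s

3240.99


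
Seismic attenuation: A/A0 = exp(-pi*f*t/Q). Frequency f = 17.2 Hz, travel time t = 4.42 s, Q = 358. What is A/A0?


pi*f*t/Q = pi*17.2*4.42/358 = 0.667141
A/A0 = exp(-0.667141) = 0.513174

0.513174


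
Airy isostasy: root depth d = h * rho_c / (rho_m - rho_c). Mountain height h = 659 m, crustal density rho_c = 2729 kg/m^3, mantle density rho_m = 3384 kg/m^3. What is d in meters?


rho_m - rho_c = 3384 - 2729 = 655
d = 659 * 2729 / 655
= 1798411 / 655
= 2745.67 m

2745.67


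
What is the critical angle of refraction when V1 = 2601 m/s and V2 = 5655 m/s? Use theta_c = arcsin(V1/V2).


V1/V2 = 2601/5655 = 0.459947
theta_c = arcsin(0.459947) = 27.3837 degrees

27.3837


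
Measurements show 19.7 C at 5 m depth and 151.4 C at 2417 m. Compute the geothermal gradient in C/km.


dT = 151.4 - 19.7 = 131.7 C
dz = 2417 - 5 = 2412 m
gradient = dT/dz * 1000 = 131.7/2412 * 1000 = 54.602 C/km

54.602


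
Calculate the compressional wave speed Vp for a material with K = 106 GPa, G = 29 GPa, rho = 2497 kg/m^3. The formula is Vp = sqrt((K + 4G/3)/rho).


First compute the effective modulus:
K + 4G/3 = 106e9 + 4*29e9/3 = 144666666666.67 Pa
Then divide by density:
144666666666.67 / 2497 = 57936190.0948 Pa/(kg/m^3)
Take the square root:
Vp = sqrt(57936190.0948) = 7611.58 m/s

7611.58


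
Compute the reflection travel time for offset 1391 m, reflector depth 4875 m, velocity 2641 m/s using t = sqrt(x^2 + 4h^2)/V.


x^2 + 4h^2 = 1391^2 + 4*4875^2 = 1934881 + 95062500 = 96997381
sqrt(96997381) = 9848.7248
t = 9848.7248 / 2641 = 3.7292 s

3.7292


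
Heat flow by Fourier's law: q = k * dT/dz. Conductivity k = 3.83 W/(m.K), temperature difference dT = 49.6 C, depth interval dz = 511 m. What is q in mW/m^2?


q = k * dT / dz * 1000
= 3.83 * 49.6 / 511 * 1000
= 0.371757 * 1000
= 371.7573 mW/m^2

371.7573


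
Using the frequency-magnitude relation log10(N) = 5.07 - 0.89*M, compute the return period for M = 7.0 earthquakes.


log10(N) = 5.07 - 0.89*7.0 = -1.16
N = 10^-1.16 = 0.069183
T = 1/N = 1/0.069183 = 14.4544 years

14.4544


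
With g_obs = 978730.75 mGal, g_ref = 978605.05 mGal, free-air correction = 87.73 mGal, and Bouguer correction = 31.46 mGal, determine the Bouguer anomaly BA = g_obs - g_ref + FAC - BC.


BA = g_obs - g_ref + FAC - BC
= 978730.75 - 978605.05 + 87.73 - 31.46
= 181.97 mGal

181.97


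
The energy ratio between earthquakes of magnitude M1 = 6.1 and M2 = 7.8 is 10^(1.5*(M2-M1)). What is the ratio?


M2 - M1 = 7.8 - 6.1 = 1.7
1.5 * 1.7 = 2.55
ratio = 10^2.55 = 354.81

354.81


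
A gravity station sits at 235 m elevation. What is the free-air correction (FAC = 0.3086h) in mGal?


FAC = 0.3086 * h
= 0.3086 * 235
= 72.521 mGal

72.521


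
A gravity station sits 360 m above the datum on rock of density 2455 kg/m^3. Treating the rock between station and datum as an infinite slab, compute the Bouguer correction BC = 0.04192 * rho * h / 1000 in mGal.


BC = 0.04192 * rho * h / 1000
= 0.04192 * 2455 * 360 / 1000
= 37.0489 mGal

37.0489


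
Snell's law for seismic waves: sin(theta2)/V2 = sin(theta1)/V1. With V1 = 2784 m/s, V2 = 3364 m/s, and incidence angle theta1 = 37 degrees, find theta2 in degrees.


sin(theta1) = sin(37 deg) = 0.601815
sin(theta2) = V2/V1 * sin(theta1) = 3364/2784 * 0.601815 = 0.727193
theta2 = arcsin(0.727193) = 46.6516 degrees

46.6516


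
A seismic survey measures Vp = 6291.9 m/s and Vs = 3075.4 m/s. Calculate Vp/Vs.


Vp/Vs = 6291.9 / 3075.4
= 2.0459

2.0459


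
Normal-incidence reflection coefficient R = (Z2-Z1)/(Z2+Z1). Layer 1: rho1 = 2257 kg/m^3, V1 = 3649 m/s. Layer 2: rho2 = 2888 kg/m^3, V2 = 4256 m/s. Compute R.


Z1 = 2257 * 3649 = 8235793
Z2 = 2888 * 4256 = 12291328
R = (12291328 - 8235793) / (12291328 + 8235793) = 4055535 / 20527121 = 0.1976

0.1976


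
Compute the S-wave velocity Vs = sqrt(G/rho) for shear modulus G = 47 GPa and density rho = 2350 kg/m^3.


Convert G to Pa: G = 47e9 Pa
Compute G/rho = 47e9 / 2350 = 20000000.0
Vs = sqrt(20000000.0) = 4472.14 m/s

4472.14


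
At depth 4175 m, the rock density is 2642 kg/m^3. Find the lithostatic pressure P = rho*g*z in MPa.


P = rho * g * z / 1e6
= 2642 * 9.81 * 4175 / 1e6
= 108207733.5 / 1e6
= 108.2077 MPa

108.2077


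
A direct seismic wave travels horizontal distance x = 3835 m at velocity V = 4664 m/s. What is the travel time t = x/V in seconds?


t = x / V
= 3835 / 4664
= 0.8223 s

0.8223


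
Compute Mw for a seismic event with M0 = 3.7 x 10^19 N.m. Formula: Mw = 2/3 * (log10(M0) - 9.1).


log10(M0) = log10(3.7 x 10^19) = 19.5682
Mw = 2/3 * (19.5682 - 9.1)
= 2/3 * 10.4682
= 6.98

6.98


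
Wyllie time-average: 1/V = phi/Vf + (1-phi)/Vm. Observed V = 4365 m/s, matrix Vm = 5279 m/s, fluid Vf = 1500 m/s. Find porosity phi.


1/V - 1/Vm = 1/4365 - 1/5279 = 3.967e-05
1/Vf - 1/Vm = 1/1500 - 1/5279 = 0.00047724
phi = 3.967e-05 / 0.00047724 = 0.0831

0.0831


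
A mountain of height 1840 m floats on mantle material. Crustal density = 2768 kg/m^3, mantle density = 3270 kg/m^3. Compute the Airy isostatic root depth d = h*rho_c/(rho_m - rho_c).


rho_m - rho_c = 3270 - 2768 = 502
d = 1840 * 2768 / 502
= 5093120 / 502
= 10145.66 m

10145.66


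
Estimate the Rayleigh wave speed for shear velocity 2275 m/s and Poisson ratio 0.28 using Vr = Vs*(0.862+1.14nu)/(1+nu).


Numerator factor = 0.862 + 1.14*0.28 = 1.1812
Denominator = 1 + 0.28 = 1.28
Vr = 2275 * 1.1812 / 1.28 = 2099.4 m/s

2099.4


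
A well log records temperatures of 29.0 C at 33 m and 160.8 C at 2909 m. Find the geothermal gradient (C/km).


dT = 160.8 - 29.0 = 131.8 C
dz = 2909 - 33 = 2876 m
gradient = dT/dz * 1000 = 131.8/2876 * 1000 = 45.8275 C/km

45.8275


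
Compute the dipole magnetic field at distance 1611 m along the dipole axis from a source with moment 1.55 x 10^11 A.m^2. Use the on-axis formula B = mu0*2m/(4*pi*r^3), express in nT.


m = 1.55 x 10^11 = 155000000000 A.m^2
2m = 310000000000 A.m^2
r^3 = 1611^3 = 4181062131
B = (4pi*10^-7) * 310000000000 / (4*pi * 4181062131) * 1e9
= 389557.489045 / 52540776299.81 * 1e9
= 7414.384 nT

7414.384


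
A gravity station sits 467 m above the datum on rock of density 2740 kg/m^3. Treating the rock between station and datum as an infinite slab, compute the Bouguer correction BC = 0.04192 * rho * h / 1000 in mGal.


BC = 0.04192 * rho * h / 1000
= 0.04192 * 2740 * 467 / 1000
= 53.64 mGal

53.64


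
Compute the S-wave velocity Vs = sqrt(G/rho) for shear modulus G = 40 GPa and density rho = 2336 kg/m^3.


Convert G to Pa: G = 40e9 Pa
Compute G/rho = 40e9 / 2336 = 17123287.6712
Vs = sqrt(17123287.6712) = 4138.03 m/s

4138.03


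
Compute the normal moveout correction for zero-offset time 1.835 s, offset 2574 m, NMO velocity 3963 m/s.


x/Vnmo = 2574/3963 = 0.649508
(x/Vnmo)^2 = 0.421861
t0^2 = 3.367225
sqrt(3.367225 + 0.421861) = 1.946557
dt = 1.946557 - 1.835 = 0.111557

0.111557


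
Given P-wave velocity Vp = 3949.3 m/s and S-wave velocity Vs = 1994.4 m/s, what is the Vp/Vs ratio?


Vp/Vs = 3949.3 / 1994.4
= 1.9802

1.9802


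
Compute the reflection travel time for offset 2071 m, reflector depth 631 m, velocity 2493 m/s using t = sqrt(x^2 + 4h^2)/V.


x^2 + 4h^2 = 2071^2 + 4*631^2 = 4289041 + 1592644 = 5881685
sqrt(5881685) = 2425.2185
t = 2425.2185 / 2493 = 0.9728 s

0.9728


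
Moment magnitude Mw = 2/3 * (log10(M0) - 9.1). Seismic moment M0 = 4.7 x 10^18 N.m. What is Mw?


log10(M0) = log10(4.7 x 10^18) = 18.6721
Mw = 2/3 * (18.6721 - 9.1)
= 2/3 * 9.5721
= 6.38

6.38


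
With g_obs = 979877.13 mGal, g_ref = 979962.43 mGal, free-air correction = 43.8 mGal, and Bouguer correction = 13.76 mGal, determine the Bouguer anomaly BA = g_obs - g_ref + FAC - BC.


BA = g_obs - g_ref + FAC - BC
= 979877.13 - 979962.43 + 43.8 - 13.76
= -55.26 mGal

-55.26


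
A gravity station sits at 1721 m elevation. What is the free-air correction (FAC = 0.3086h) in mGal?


FAC = 0.3086 * h
= 0.3086 * 1721
= 531.1006 mGal

531.1006


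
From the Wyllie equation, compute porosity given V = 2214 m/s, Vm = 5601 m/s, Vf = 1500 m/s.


1/V - 1/Vm = 1/2214 - 1/5601 = 0.00027313
1/Vf - 1/Vm = 1/1500 - 1/5601 = 0.00048813
phi = 0.00027313 / 0.00048813 = 0.5596

0.5596


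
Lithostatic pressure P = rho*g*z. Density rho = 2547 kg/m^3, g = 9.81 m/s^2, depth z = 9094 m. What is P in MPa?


P = rho * g * z / 1e6
= 2547 * 9.81 * 9094 / 1e6
= 227223320.58 / 1e6
= 227.2233 MPa

227.2233


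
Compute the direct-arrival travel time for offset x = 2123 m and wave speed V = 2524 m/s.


t = x / V
= 2123 / 2524
= 0.8411 s

0.8411


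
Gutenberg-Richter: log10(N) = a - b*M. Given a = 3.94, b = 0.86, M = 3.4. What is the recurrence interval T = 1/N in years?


log10(N) = 3.94 - 0.86*3.4 = 1.016
N = 10^1.016 = 10.375284
T = 1/N = 1/10.375284 = 0.0964 years

0.0964


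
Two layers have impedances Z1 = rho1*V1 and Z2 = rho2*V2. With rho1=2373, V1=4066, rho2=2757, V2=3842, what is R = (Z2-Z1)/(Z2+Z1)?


Z1 = 2373 * 4066 = 9648618
Z2 = 2757 * 3842 = 10592394
R = (10592394 - 9648618) / (10592394 + 9648618) = 943776 / 20241012 = 0.0466

0.0466


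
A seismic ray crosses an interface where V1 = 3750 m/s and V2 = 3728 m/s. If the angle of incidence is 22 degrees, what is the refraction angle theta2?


sin(theta1) = sin(22 deg) = 0.374607
sin(theta2) = V2/V1 * sin(theta1) = 3728/3750 * 0.374607 = 0.372409
theta2 = arcsin(0.372409) = 21.8643 degrees

21.8643


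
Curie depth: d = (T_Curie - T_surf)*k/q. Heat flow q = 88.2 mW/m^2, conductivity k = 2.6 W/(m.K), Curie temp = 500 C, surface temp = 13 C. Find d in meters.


T_Curie - T_surf = 500 - 13 = 487 C
Convert q to W/m^2: 88.2 mW/m^2 = 0.0882 W/m^2
d = 487 * 2.6 / 0.0882 = 14356.01 m

14356.01


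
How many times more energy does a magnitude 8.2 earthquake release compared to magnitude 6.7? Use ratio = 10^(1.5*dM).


M2 - M1 = 8.2 - 6.7 = 1.5
1.5 * 1.5 = 2.25
ratio = 10^2.25 = 177.83

177.83


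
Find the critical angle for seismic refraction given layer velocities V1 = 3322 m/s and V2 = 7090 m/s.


V1/V2 = 3322/7090 = 0.468547
theta_c = arcsin(0.468547) = 27.94 degrees

27.94


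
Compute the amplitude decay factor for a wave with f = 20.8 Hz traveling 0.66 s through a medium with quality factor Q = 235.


pi*f*t/Q = pi*20.8*0.66/235 = 0.183522
A/A0 = exp(-0.183522) = 0.832333

0.832333


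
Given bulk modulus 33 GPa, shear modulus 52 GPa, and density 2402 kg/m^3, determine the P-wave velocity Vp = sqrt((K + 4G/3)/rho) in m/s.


First compute the effective modulus:
K + 4G/3 = 33e9 + 4*52e9/3 = 102333333333.33 Pa
Then divide by density:
102333333333.33 / 2402 = 42603386.0672 Pa/(kg/m^3)
Take the square root:
Vp = sqrt(42603386.0672) = 6527.13 m/s

6527.13


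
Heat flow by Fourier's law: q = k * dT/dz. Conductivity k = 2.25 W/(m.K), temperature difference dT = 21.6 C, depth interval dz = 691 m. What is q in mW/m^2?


q = k * dT / dz * 1000
= 2.25 * 21.6 / 691 * 1000
= 0.070333 * 1000
= 70.3329 mW/m^2

70.3329


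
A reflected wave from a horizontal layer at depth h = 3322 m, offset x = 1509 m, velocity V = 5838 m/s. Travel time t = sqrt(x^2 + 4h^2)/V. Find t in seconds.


x^2 + 4h^2 = 1509^2 + 4*3322^2 = 2277081 + 44142736 = 46419817
sqrt(46419817) = 6813.209
t = 6813.209 / 5838 = 1.167 s

1.167


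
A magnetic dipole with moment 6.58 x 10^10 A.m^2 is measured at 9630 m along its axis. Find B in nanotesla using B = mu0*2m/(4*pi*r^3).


m = 6.58 x 10^10 = 65800000000 A.m^2
2m = 131600000000 A.m^2
r^3 = 9630^3 = 893056347000
B = (4pi*10^-7) * 131600000000 / (4*pi * 893056347000) * 1e9
= 165373.437285 / 11222477035907.75 * 1e9
= 14.7359 nT

14.7359


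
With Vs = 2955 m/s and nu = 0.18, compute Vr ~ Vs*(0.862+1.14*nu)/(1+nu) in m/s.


Numerator factor = 0.862 + 1.14*0.18 = 1.0672
Denominator = 1 + 0.18 = 1.18
Vr = 2955 * 1.0672 / 1.18 = 2672.52 m/s

2672.52


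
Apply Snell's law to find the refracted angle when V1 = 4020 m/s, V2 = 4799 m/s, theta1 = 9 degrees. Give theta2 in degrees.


sin(theta1) = sin(9 deg) = 0.156434
sin(theta2) = V2/V1 * sin(theta1) = 4799/4020 * 0.156434 = 0.186749
theta2 = arcsin(0.186749) = 10.7631 degrees

10.7631


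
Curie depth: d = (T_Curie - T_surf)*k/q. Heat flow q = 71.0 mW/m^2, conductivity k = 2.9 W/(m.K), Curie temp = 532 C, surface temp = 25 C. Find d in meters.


T_Curie - T_surf = 532 - 25 = 507 C
Convert q to W/m^2: 71.0 mW/m^2 = 0.071 W/m^2
d = 507 * 2.9 / 0.071 = 20708.45 m

20708.45


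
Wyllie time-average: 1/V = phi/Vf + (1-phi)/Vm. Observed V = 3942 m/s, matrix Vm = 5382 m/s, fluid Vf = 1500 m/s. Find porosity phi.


1/V - 1/Vm = 1/3942 - 1/5382 = 6.787e-05
1/Vf - 1/Vm = 1/1500 - 1/5382 = 0.00048086
phi = 6.787e-05 / 0.00048086 = 0.1412

0.1412


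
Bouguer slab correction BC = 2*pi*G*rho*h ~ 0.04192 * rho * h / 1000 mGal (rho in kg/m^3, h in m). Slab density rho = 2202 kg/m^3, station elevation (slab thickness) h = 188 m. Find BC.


BC = 0.04192 * rho * h / 1000
= 0.04192 * 2202 * 188 / 1000
= 17.3539 mGal

17.3539


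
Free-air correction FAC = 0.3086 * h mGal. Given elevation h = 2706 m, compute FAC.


FAC = 0.3086 * h
= 0.3086 * 2706
= 835.0716 mGal

835.0716


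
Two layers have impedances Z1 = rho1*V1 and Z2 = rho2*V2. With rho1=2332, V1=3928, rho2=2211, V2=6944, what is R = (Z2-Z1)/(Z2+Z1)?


Z1 = 2332 * 3928 = 9160096
Z2 = 2211 * 6944 = 15353184
R = (15353184 - 9160096) / (15353184 + 9160096) = 6193088 / 24513280 = 0.2526

0.2526


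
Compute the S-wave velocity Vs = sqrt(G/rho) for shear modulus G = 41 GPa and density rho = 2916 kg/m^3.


Convert G to Pa: G = 41e9 Pa
Compute G/rho = 41e9 / 2916 = 14060356.6529
Vs = sqrt(14060356.6529) = 3749.71 m/s

3749.71


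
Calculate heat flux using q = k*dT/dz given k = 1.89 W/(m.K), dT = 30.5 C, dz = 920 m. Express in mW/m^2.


q = k * dT / dz * 1000
= 1.89 * 30.5 / 920 * 1000
= 0.062658 * 1000
= 62.6576 mW/m^2

62.6576


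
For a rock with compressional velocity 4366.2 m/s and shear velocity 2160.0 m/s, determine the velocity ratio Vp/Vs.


Vp/Vs = 4366.2 / 2160.0
= 2.0214

2.0214


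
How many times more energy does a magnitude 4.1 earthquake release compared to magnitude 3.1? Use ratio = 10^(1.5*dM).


M2 - M1 = 4.1 - 3.1 = 1.0
1.5 * 1.0 = 1.5
ratio = 10^1.5 = 31.62

31.62


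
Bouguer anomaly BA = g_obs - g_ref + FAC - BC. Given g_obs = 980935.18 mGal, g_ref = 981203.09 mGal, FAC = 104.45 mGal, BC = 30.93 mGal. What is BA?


BA = g_obs - g_ref + FAC - BC
= 980935.18 - 981203.09 + 104.45 - 30.93
= -194.39 mGal

-194.39


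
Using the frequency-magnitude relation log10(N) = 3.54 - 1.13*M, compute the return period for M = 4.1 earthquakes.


log10(N) = 3.54 - 1.13*4.1 = -1.093
N = 10^-1.093 = 0.080724
T = 1/N = 1/0.080724 = 12.388 years

12.388


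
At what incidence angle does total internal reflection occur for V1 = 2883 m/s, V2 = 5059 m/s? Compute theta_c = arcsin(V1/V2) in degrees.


V1/V2 = 2883/5059 = 0.569875
theta_c = arcsin(0.569875) = 34.7415 degrees

34.7415


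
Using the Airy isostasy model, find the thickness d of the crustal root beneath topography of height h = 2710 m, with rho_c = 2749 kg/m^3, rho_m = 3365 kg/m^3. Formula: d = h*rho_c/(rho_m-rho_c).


rho_m - rho_c = 3365 - 2749 = 616
d = 2710 * 2749 / 616
= 7449790 / 616
= 12093.81 m

12093.81


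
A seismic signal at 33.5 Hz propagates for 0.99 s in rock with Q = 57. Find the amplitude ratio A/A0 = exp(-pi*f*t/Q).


pi*f*t/Q = pi*33.5*0.99/57 = 1.827911
A/A0 = exp(-1.827911) = 0.160749

0.160749


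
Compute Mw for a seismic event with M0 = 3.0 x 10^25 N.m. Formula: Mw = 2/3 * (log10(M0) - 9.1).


log10(M0) = log10(3.0 x 10^25) = 25.4771
Mw = 2/3 * (25.4771 - 9.1)
= 2/3 * 16.3771
= 10.92

10.92


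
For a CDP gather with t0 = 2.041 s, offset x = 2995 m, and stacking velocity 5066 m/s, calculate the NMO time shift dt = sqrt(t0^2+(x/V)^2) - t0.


x/Vnmo = 2995/5066 = 0.591196
(x/Vnmo)^2 = 0.349513
t0^2 = 4.165681
sqrt(4.165681 + 0.349513) = 2.124899
dt = 2.124899 - 2.041 = 0.083899

0.083899


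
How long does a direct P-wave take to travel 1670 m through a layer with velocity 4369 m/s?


t = x / V
= 1670 / 4369
= 0.3822 s

0.3822


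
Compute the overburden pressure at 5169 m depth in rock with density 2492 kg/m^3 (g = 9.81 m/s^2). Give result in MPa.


P = rho * g * z / 1e6
= 2492 * 9.81 * 5169 / 1e6
= 126364061.88 / 1e6
= 126.3641 MPa

126.3641


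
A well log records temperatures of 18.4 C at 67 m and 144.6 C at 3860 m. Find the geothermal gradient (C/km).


dT = 144.6 - 18.4 = 126.2 C
dz = 3860 - 67 = 3793 m
gradient = dT/dz * 1000 = 126.2/3793 * 1000 = 33.2718 C/km

33.2718


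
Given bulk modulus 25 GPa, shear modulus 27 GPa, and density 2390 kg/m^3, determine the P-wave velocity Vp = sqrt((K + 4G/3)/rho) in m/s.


First compute the effective modulus:
K + 4G/3 = 25e9 + 4*27e9/3 = 61000000000.0 Pa
Then divide by density:
61000000000.0 / 2390 = 25523012.5523 Pa/(kg/m^3)
Take the square root:
Vp = sqrt(25523012.5523) = 5052.03 m/s

5052.03


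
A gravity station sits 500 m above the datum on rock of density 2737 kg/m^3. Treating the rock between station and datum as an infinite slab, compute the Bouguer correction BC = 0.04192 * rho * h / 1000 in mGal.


BC = 0.04192 * rho * h / 1000
= 0.04192 * 2737 * 500 / 1000
= 57.3675 mGal

57.3675


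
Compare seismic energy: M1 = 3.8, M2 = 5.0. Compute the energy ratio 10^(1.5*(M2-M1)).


M2 - M1 = 5.0 - 3.8 = 1.2
1.5 * 1.2 = 1.8
ratio = 10^1.8 = 63.1

63.1


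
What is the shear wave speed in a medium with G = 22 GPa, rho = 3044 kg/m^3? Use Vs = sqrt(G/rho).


Convert G to Pa: G = 22e9 Pa
Compute G/rho = 22e9 / 3044 = 7227332.4573
Vs = sqrt(7227332.4573) = 2688.37 m/s

2688.37


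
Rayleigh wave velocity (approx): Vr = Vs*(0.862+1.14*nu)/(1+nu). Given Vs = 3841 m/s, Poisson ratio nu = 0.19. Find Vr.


Numerator factor = 0.862 + 1.14*0.19 = 1.0786
Denominator = 1 + 0.19 = 1.19
Vr = 3841 * 1.0786 / 1.19 = 3481.43 m/s

3481.43


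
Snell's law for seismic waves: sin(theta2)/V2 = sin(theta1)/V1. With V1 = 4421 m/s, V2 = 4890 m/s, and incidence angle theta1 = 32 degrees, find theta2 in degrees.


sin(theta1) = sin(32 deg) = 0.529919
sin(theta2) = V2/V1 * sin(theta1) = 4890/4421 * 0.529919 = 0.586136
theta2 = arcsin(0.586136) = 35.8833 degrees

35.8833


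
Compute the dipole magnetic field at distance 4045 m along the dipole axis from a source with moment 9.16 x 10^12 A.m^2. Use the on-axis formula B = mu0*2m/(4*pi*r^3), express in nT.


m = 9.16 x 10^12 = 9160000000000 A.m^2
2m = 18320000000000 A.m^2
r^3 = 4045^3 = 66184391125
B = (4pi*10^-7) * 18320000000000 / (4*pi * 66184391125) * 1e9
= 23021590.965506 / 831697587762.45 * 1e9
= 27680.2426 nT

27680.2426


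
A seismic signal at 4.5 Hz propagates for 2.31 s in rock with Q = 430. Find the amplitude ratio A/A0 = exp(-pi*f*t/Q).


pi*f*t/Q = pi*4.5*2.31/430 = 0.075946
A/A0 = exp(-0.075946) = 0.926866

0.926866


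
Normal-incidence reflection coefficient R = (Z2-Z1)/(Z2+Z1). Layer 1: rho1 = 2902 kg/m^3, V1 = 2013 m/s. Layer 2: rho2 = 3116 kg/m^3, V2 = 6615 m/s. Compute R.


Z1 = 2902 * 2013 = 5841726
Z2 = 3116 * 6615 = 20612340
R = (20612340 - 5841726) / (20612340 + 5841726) = 14770614 / 26454066 = 0.5583

0.5583


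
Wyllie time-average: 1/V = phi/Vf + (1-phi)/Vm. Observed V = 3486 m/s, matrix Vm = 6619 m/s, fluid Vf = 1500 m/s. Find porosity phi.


1/V - 1/Vm = 1/3486 - 1/6619 = 0.00013578
1/Vf - 1/Vm = 1/1500 - 1/6619 = 0.00051559
phi = 0.00013578 / 0.00051559 = 0.2634

0.2634


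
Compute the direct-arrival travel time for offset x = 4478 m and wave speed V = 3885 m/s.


t = x / V
= 4478 / 3885
= 1.1526 s

1.1526


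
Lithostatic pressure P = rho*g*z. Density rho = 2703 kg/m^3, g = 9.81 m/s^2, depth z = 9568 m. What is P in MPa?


P = rho * g * z / 1e6
= 2703 * 9.81 * 9568 / 1e6
= 253709202.24 / 1e6
= 253.7092 MPa

253.7092


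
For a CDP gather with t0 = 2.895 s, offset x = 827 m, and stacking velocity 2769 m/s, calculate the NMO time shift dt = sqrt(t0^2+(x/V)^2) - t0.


x/Vnmo = 827/2769 = 0.298664
(x/Vnmo)^2 = 0.0892
t0^2 = 8.381025
sqrt(8.381025 + 0.0892) = 2.910365
dt = 2.910365 - 2.895 = 0.015365

0.015365


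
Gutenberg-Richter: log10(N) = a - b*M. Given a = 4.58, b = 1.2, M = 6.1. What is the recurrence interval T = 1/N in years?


log10(N) = 4.58 - 1.2*6.1 = -2.74
N = 10^-2.74 = 0.00182
T = 1/N = 1/0.00182 = 549.5409 years

549.5409


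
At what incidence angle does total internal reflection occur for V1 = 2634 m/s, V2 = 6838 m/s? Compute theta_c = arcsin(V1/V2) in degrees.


V1/V2 = 2634/6838 = 0.3852
theta_c = arcsin(0.3852) = 22.6562 degrees

22.6562


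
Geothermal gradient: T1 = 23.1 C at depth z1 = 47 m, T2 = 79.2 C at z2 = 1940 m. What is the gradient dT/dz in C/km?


dT = 79.2 - 23.1 = 56.1 C
dz = 1940 - 47 = 1893 m
gradient = dT/dz * 1000 = 56.1/1893 * 1000 = 29.6355 C/km

29.6355


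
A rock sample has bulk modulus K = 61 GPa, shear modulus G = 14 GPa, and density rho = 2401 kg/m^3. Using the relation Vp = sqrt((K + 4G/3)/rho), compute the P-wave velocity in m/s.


First compute the effective modulus:
K + 4G/3 = 61e9 + 4*14e9/3 = 79666666666.67 Pa
Then divide by density:
79666666666.67 / 2401 = 33180619.1865 Pa/(kg/m^3)
Take the square root:
Vp = sqrt(33180619.1865) = 5760.26 m/s

5760.26


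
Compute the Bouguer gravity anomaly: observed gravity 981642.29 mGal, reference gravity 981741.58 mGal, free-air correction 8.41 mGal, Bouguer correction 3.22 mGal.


BA = g_obs - g_ref + FAC - BC
= 981642.29 - 981741.58 + 8.41 - 3.22
= -94.1 mGal

-94.1


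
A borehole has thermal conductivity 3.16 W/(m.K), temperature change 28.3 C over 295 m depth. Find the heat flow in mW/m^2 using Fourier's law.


q = k * dT / dz * 1000
= 3.16 * 28.3 / 295 * 1000
= 0.303146 * 1000
= 303.1458 mW/m^2

303.1458


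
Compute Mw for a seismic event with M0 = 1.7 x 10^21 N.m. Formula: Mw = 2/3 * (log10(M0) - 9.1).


log10(M0) = log10(1.7 x 10^21) = 21.2304
Mw = 2/3 * (21.2304 - 9.1)
= 2/3 * 12.1304
= 8.09

8.09


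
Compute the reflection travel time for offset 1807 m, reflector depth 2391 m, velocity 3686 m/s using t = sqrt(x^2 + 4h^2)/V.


x^2 + 4h^2 = 1807^2 + 4*2391^2 = 3265249 + 22867524 = 26132773
sqrt(26132773) = 5112.0224
t = 5112.0224 / 3686 = 1.3869 s

1.3869


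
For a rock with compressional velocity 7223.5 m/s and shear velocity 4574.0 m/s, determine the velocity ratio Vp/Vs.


Vp/Vs = 7223.5 / 4574.0
= 1.5793

1.5793


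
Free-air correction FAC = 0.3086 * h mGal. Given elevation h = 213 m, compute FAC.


FAC = 0.3086 * h
= 0.3086 * 213
= 65.7318 mGal

65.7318


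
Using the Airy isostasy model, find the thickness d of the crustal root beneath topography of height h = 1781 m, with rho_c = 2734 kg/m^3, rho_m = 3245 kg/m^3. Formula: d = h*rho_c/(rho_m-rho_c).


rho_m - rho_c = 3245 - 2734 = 511
d = 1781 * 2734 / 511
= 4869254 / 511
= 9528.87 m

9528.87


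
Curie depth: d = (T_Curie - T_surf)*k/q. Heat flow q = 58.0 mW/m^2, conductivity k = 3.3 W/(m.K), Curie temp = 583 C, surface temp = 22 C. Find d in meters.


T_Curie - T_surf = 583 - 22 = 561 C
Convert q to W/m^2: 58.0 mW/m^2 = 0.058 W/m^2
d = 561 * 3.3 / 0.058 = 31918.97 m

31918.97


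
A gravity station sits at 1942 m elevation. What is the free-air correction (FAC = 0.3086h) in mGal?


FAC = 0.3086 * h
= 0.3086 * 1942
= 599.3012 mGal

599.3012


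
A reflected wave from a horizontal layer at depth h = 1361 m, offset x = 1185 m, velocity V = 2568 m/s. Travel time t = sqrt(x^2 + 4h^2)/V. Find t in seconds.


x^2 + 4h^2 = 1185^2 + 4*1361^2 = 1404225 + 7409284 = 8813509
sqrt(8813509) = 2968.7555
t = 2968.7555 / 2568 = 1.1561 s

1.1561


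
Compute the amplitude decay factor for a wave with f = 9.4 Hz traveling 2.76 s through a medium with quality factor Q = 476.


pi*f*t/Q = pi*9.4*2.76/476 = 0.17123
A/A0 = exp(-0.17123) = 0.842628

0.842628


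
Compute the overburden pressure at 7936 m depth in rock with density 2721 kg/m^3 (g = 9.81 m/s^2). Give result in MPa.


P = rho * g * z / 1e6
= 2721 * 9.81 * 7936 / 1e6
= 211835727.36 / 1e6
= 211.8357 MPa

211.8357


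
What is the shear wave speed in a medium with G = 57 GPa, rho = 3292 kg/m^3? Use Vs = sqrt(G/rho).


Convert G to Pa: G = 57e9 Pa
Compute G/rho = 57e9 / 3292 = 17314702.3086
Vs = sqrt(17314702.3086) = 4161.09 m/s

4161.09


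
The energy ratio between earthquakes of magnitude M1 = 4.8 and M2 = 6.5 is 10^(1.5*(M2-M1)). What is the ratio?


M2 - M1 = 6.5 - 4.8 = 1.7
1.5 * 1.7 = 2.55
ratio = 10^2.55 = 354.81

354.81


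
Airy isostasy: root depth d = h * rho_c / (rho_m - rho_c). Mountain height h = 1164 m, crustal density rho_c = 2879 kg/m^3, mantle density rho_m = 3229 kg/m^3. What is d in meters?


rho_m - rho_c = 3229 - 2879 = 350
d = 1164 * 2879 / 350
= 3351156 / 350
= 9574.73 m

9574.73


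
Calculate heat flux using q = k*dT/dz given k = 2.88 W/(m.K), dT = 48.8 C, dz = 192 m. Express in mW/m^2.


q = k * dT / dz * 1000
= 2.88 * 48.8 / 192 * 1000
= 0.732 * 1000
= 732.0 mW/m^2

732.0


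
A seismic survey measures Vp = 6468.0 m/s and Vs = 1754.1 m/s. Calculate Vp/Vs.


Vp/Vs = 6468.0 / 1754.1
= 3.6874

3.6874


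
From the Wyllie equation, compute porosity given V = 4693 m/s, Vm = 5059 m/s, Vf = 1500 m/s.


1/V - 1/Vm = 1/4693 - 1/5059 = 1.542e-05
1/Vf - 1/Vm = 1/1500 - 1/5059 = 0.000469
phi = 1.542e-05 / 0.000469 = 0.0329

0.0329


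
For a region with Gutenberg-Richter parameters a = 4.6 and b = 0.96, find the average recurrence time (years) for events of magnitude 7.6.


log10(N) = 4.6 - 0.96*7.6 = -2.696
N = 10^-2.696 = 0.002014
T = 1/N = 1/0.002014 = 496.5923 years

496.5923


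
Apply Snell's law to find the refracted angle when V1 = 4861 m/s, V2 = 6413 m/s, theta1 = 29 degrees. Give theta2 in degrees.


sin(theta1) = sin(29 deg) = 0.48481
sin(theta2) = V2/V1 * sin(theta1) = 6413/4861 * 0.48481 = 0.639598
theta2 = arcsin(0.639598) = 39.7618 degrees

39.7618


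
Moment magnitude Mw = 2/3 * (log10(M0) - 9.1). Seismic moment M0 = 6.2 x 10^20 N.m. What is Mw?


log10(M0) = log10(6.2 x 10^20) = 20.7924
Mw = 2/3 * (20.7924 - 9.1)
= 2/3 * 11.6924
= 7.79

7.79


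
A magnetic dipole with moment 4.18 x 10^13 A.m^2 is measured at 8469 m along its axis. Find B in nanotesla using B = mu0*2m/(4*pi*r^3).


m = 4.18 x 10^13 = 41800000000000 A.m^2
2m = 83600000000000 A.m^2
r^3 = 8469^3 = 607430225709
B = (4pi*10^-7) * 83600000000000 / (4*pi * 607430225709) * 1e9
= 105054858.336043 / 7633193338623.14 * 1e9
= 13762.8976 nT

13762.8976


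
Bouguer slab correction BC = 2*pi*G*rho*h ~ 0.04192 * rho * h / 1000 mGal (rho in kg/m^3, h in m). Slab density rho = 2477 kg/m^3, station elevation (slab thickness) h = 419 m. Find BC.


BC = 0.04192 * rho * h / 1000
= 0.04192 * 2477 * 419 / 1000
= 43.5072 mGal

43.5072


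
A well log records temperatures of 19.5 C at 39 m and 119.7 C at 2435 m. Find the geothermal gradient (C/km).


dT = 119.7 - 19.5 = 100.2 C
dz = 2435 - 39 = 2396 m
gradient = dT/dz * 1000 = 100.2/2396 * 1000 = 41.8197 C/km

41.8197


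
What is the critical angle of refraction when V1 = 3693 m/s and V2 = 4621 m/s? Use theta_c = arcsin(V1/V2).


V1/V2 = 3693/4621 = 0.799178
theta_c = arcsin(0.799178) = 53.0516 degrees

53.0516


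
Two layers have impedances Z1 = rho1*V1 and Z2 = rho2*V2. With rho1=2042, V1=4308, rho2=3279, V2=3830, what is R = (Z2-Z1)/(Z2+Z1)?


Z1 = 2042 * 4308 = 8796936
Z2 = 3279 * 3830 = 12558570
R = (12558570 - 8796936) / (12558570 + 8796936) = 3761634 / 21355506 = 0.1761

0.1761


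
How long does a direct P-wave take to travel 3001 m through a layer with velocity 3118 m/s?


t = x / V
= 3001 / 3118
= 0.9625 s

0.9625


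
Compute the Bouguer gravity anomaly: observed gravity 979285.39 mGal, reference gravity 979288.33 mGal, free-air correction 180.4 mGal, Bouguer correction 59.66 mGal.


BA = g_obs - g_ref + FAC - BC
= 979285.39 - 979288.33 + 180.4 - 59.66
= 117.8 mGal

117.8


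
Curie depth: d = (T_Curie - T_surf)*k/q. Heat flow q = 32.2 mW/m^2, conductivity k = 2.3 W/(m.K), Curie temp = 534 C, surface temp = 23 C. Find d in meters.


T_Curie - T_surf = 534 - 23 = 511 C
Convert q to W/m^2: 32.2 mW/m^2 = 0.0322 W/m^2
d = 511 * 2.3 / 0.0322 = 36500.0 m

36500.0


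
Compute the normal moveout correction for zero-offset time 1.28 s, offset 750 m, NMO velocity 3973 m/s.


x/Vnmo = 750/3973 = 0.188774
(x/Vnmo)^2 = 0.035636
t0^2 = 1.6384
sqrt(1.6384 + 0.035636) = 1.293845
dt = 1.293845 - 1.28 = 0.013845

0.013845


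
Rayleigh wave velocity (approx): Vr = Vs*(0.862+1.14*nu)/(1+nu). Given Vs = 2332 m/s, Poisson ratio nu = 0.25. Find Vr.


Numerator factor = 0.862 + 1.14*0.25 = 1.147
Denominator = 1 + 0.25 = 1.25
Vr = 2332 * 1.147 / 1.25 = 2139.84 m/s

2139.84


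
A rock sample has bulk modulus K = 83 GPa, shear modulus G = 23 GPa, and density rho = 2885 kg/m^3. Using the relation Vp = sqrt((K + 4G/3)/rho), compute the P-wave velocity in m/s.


First compute the effective modulus:
K + 4G/3 = 83e9 + 4*23e9/3 = 113666666666.67 Pa
Then divide by density:
113666666666.67 / 2885 = 39399191.2189 Pa/(kg/m^3)
Take the square root:
Vp = sqrt(39399191.2189) = 6276.88 m/s

6276.88


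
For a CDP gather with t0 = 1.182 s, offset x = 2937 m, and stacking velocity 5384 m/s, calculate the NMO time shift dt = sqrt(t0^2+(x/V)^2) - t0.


x/Vnmo = 2937/5384 = 0.545505
(x/Vnmo)^2 = 0.297576
t0^2 = 1.397124
sqrt(1.397124 + 0.297576) = 1.301806
dt = 1.301806 - 1.182 = 0.119806

0.119806


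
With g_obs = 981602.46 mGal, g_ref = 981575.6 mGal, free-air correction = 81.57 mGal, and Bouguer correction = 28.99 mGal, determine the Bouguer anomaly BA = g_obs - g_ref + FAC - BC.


BA = g_obs - g_ref + FAC - BC
= 981602.46 - 981575.6 + 81.57 - 28.99
= 79.44 mGal

79.44


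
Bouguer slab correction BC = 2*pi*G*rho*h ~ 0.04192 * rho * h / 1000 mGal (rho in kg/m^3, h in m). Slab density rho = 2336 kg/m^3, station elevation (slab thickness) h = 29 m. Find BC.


BC = 0.04192 * rho * h / 1000
= 0.04192 * 2336 * 29 / 1000
= 2.8398 mGal

2.8398


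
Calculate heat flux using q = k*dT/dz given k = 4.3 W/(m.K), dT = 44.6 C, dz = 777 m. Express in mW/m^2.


q = k * dT / dz * 1000
= 4.3 * 44.6 / 777 * 1000
= 0.246821 * 1000
= 246.8211 mW/m^2

246.8211


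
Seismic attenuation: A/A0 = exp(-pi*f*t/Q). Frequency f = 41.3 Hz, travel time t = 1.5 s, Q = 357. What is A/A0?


pi*f*t/Q = pi*41.3*1.5/357 = 0.545159
A/A0 = exp(-0.545159) = 0.57975

0.57975


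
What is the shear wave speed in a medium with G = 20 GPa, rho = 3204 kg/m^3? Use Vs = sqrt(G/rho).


Convert G to Pa: G = 20e9 Pa
Compute G/rho = 20e9 / 3204 = 6242197.2534
Vs = sqrt(6242197.2534) = 2498.44 m/s

2498.44


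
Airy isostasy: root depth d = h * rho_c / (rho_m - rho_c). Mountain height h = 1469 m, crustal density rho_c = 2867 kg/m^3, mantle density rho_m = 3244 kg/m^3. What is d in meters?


rho_m - rho_c = 3244 - 2867 = 377
d = 1469 * 2867 / 377
= 4211623 / 377
= 11171.41 m

11171.41


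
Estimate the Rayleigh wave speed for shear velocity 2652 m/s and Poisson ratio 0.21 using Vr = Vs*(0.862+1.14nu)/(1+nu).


Numerator factor = 0.862 + 1.14*0.21 = 1.1014
Denominator = 1 + 0.21 = 1.21
Vr = 2652 * 1.1014 / 1.21 = 2413.98 m/s

2413.98


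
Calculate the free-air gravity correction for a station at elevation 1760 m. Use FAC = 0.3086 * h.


FAC = 0.3086 * h
= 0.3086 * 1760
= 543.136 mGal

543.136


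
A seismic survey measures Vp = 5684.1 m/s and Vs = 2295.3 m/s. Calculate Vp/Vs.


Vp/Vs = 5684.1 / 2295.3
= 2.4764

2.4764


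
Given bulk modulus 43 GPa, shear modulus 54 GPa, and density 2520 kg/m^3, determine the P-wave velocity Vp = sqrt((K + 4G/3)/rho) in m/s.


First compute the effective modulus:
K + 4G/3 = 43e9 + 4*54e9/3 = 115000000000.0 Pa
Then divide by density:
115000000000.0 / 2520 = 45634920.6349 Pa/(kg/m^3)
Take the square root:
Vp = sqrt(45634920.6349) = 6755.36 m/s

6755.36


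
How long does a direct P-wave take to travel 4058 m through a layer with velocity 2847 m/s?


t = x / V
= 4058 / 2847
= 1.4254 s

1.4254


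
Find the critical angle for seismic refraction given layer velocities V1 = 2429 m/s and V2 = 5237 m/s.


V1/V2 = 2429/5237 = 0.463815
theta_c = arcsin(0.463815) = 27.6336 degrees

27.6336


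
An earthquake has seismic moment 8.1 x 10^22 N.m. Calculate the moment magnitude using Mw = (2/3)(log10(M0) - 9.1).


log10(M0) = log10(8.1 x 10^22) = 22.9085
Mw = 2/3 * (22.9085 - 9.1)
= 2/3 * 13.8085
= 9.21

9.21


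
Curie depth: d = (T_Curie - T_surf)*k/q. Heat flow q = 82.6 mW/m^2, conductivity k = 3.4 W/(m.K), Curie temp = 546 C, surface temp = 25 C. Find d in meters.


T_Curie - T_surf = 546 - 25 = 521 C
Convert q to W/m^2: 82.6 mW/m^2 = 0.0826 W/m^2
d = 521 * 3.4 / 0.0826 = 21445.52 m

21445.52


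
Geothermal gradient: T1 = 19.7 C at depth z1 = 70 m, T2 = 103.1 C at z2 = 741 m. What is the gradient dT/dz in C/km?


dT = 103.1 - 19.7 = 83.4 C
dz = 741 - 70 = 671 m
gradient = dT/dz * 1000 = 83.4/671 * 1000 = 124.2921 C/km

124.2921


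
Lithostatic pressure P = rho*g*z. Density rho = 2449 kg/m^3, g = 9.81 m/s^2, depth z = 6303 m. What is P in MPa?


P = rho * g * z / 1e6
= 2449 * 9.81 * 6303 / 1e6
= 151427621.07 / 1e6
= 151.4276 MPa

151.4276


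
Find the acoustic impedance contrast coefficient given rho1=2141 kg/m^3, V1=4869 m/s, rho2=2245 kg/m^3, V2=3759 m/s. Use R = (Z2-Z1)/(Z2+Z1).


Z1 = 2141 * 4869 = 10424529
Z2 = 2245 * 3759 = 8438955
R = (8438955 - 10424529) / (8438955 + 10424529) = -1985574 / 18863484 = -0.1053

-0.1053


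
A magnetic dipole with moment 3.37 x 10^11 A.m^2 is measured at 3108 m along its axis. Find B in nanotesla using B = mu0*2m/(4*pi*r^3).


m = 3.37 x 10^11 = 337000000000 A.m^2
2m = 674000000000 A.m^2
r^3 = 3108^3 = 30022235712
B = (4pi*10^-7) * 674000000000 / (4*pi * 30022235712) * 1e9
= 846973.379408 / 377270540628.64 * 1e9
= 2245.0027 nT

2245.0027


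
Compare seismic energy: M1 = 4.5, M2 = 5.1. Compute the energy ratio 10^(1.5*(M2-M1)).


M2 - M1 = 5.1 - 4.5 = 0.6
1.5 * 0.6 = 0.9
ratio = 10^0.9 = 7.94

7.94


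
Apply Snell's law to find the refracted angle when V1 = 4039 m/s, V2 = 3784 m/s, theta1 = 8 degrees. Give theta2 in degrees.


sin(theta1) = sin(8 deg) = 0.139173
sin(theta2) = V2/V1 * sin(theta1) = 3784/4039 * 0.139173 = 0.130386
theta2 = arcsin(0.130386) = 7.4919 degrees

7.4919


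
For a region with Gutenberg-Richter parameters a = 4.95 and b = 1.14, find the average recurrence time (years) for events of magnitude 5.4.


log10(N) = 4.95 - 1.14*5.4 = -1.206
N = 10^-1.206 = 0.06223
T = 1/N = 1/0.06223 = 16.0694 years

16.0694


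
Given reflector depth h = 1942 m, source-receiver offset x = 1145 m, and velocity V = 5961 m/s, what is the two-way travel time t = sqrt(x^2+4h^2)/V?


x^2 + 4h^2 = 1145^2 + 4*1942^2 = 1311025 + 15085456 = 16396481
sqrt(16396481) = 4049.2568
t = 4049.2568 / 5961 = 0.6793 s

0.6793


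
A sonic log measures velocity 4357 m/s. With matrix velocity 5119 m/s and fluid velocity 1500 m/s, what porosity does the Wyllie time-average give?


1/V - 1/Vm = 1/4357 - 1/5119 = 3.417e-05
1/Vf - 1/Vm = 1/1500 - 1/5119 = 0.00047132
phi = 3.417e-05 / 0.00047132 = 0.0725

0.0725


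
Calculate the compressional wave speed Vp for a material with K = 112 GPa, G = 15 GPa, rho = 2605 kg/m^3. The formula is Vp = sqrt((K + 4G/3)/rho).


First compute the effective modulus:
K + 4G/3 = 112e9 + 4*15e9/3 = 132000000000.0 Pa
Then divide by density:
132000000000.0 / 2605 = 50671785.0288 Pa/(kg/m^3)
Take the square root:
Vp = sqrt(50671785.0288) = 7118.41 m/s

7118.41


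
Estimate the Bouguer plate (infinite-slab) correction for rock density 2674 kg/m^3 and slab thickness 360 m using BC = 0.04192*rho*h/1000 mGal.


BC = 0.04192 * rho * h / 1000
= 0.04192 * 2674 * 360 / 1000
= 40.3539 mGal

40.3539


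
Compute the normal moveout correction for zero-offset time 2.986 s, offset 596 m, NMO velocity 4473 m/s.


x/Vnmo = 596/4473 = 0.133244
(x/Vnmo)^2 = 0.017754
t0^2 = 8.916196
sqrt(8.916196 + 0.017754) = 2.988971
dt = 2.988971 - 2.986 = 0.002971

0.002971


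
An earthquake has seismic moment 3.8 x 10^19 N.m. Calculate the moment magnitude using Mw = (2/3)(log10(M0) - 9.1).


log10(M0) = log10(3.8 x 10^19) = 19.5798
Mw = 2/3 * (19.5798 - 9.1)
= 2/3 * 10.4798
= 6.99

6.99


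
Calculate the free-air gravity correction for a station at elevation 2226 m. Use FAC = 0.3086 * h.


FAC = 0.3086 * h
= 0.3086 * 2226
= 686.9436 mGal

686.9436


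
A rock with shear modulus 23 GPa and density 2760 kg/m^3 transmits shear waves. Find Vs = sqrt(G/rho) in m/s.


Convert G to Pa: G = 23e9 Pa
Compute G/rho = 23e9 / 2760 = 8333333.3333
Vs = sqrt(8333333.3333) = 2886.75 m/s

2886.75


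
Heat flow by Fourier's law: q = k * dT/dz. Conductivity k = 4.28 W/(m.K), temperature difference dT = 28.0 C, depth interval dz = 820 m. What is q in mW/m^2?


q = k * dT / dz * 1000
= 4.28 * 28.0 / 820 * 1000
= 0.146146 * 1000
= 146.1463 mW/m^2

146.1463


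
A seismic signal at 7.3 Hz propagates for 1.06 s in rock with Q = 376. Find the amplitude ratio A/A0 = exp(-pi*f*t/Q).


pi*f*t/Q = pi*7.3*1.06/376 = 0.064653
A/A0 = exp(-0.064653) = 0.937392

0.937392


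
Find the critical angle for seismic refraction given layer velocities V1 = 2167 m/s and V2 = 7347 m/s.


V1/V2 = 2167/7347 = 0.29495
theta_c = arcsin(0.29495) = 17.1546 degrees

17.1546


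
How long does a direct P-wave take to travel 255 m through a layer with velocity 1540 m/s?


t = x / V
= 255 / 1540
= 0.1656 s

0.1656


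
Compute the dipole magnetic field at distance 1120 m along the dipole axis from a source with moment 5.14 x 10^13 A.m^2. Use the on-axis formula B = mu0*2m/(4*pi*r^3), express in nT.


m = 5.14 x 10^13 = 51400000000000 A.m^2
2m = 102800000000000 A.m^2
r^3 = 1120^3 = 1404928000
B = (4pi*10^-7) * 102800000000000 / (4*pi * 1404928000) * 1e9
= 129182289.915612 / 17654845934.49 * 1e9
= 7317100.9475 nT

7317100.9475


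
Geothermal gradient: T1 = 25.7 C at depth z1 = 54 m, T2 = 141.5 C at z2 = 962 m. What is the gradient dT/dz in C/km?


dT = 141.5 - 25.7 = 115.8 C
dz = 962 - 54 = 908 m
gradient = dT/dz * 1000 = 115.8/908 * 1000 = 127.533 C/km

127.533
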